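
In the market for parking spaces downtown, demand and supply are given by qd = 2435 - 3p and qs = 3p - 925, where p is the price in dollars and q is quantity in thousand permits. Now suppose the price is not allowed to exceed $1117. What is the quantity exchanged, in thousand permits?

In a free market, 2435 - 3p = 3p - 925 gives the equilibrium p* = 560, q* = 755.
The ceiling of 1117 is above the equilibrium price 560, so it is not binding; the market clears at p* = 560, q* = 755.

755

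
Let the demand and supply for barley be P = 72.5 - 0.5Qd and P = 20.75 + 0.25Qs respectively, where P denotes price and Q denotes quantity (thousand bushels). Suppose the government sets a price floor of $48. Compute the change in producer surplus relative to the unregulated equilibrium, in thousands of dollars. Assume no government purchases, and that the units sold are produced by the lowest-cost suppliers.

Rearranging demand gives Qd = 145 - 2P; rearranging supply gives Qs = 4P - 83. Equilibrium: 145 - 2P = 4P - 83, so 228 = 6P and P* = 38, Q* = 69.
Since 48 > 38, the floor is binding.
At P = 48: Qd = 145 - 2·48 = 49 and Qs = 4·48 - 83 = 109.
Producer surplus without the control is ½ · (38 - 20.75) · 69 = 595.125.
With the floor, 49 units are sold at 48. The supply price at Q = 49 is 33, so PS = ½ · [(48 - 20.75) + (48 - 33)] · 49 = 1035.125.
Change in producer surplus = 1035.125 - 595.125 = 440.

440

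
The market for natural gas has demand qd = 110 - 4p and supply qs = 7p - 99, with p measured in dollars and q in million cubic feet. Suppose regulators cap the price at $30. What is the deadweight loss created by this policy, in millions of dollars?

Equilibrium: 110 - 4p = 7p - 99, so 209 = 11p and p* = 19, q* = 34.
The ceiling of 30 is above the equilibrium price 19, so it is not binding; the market clears at p* = 19, q* = 34.
Since the control does not bind, no trades are prevented and deadweight loss is zero.

0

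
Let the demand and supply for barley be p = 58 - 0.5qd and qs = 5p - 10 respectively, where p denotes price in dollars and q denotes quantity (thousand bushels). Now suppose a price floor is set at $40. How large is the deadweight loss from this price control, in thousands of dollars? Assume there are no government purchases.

Rearranging demand gives qd = 116 - 2p. Setting quantity demanded equal to quantity supplied, 116 - 2p = 5p - 10, gives p* = 18 and q* = 80.
Because the floor (40) lies above the market-clearing price, it is binding.
At p = 40: qd = 116 - 2·40 = 36 and qs = 5·40 - 10 = 190.
Quantity traded falls to 36. At q = 36 the demand price is (116 - 36)/2 = 40 and the supply price is (10 + 36)/5 = 9.2.
Deadweight loss = ½ · (40 - 9.2) · (80 - 36) = ½ · 30.8 · 44 = 677.6.

677.6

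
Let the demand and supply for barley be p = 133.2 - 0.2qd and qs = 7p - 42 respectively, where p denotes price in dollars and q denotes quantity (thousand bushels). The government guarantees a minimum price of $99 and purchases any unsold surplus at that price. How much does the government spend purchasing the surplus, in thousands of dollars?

47520

Rearranging demand gives qd = 666 - 5p. Without the control the market clears where 666 - 5p = 7p - 42, i.e. p* = 59 and q* = 371.
Because the floor (99) lies above the market-clearing price, it is binding.
At p = 99: qd = 666 - 5·99 = 171 and qs = 7·99 - 42 = 651.
Surplus = qs - qd = 480.
Government expenditure = surplus × support price = 480 × 99 = 47520.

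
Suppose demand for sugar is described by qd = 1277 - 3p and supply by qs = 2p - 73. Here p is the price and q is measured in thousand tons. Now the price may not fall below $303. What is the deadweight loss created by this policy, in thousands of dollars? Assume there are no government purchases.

4083.75

Setting quantity demanded equal to quantity supplied, 1277 - 3p = 2p - 73, gives p* = 270 and q* = 467.
Because the floor (303) lies above the market-clearing price, it is binding.
At p = 303: qd = 1277 - 3·303 = 368 and qs = 2·303 - 73 = 533.
Quantity traded falls to 368. At q = 368 the demand price is (1277 - 368)/3 = 303 and the supply price is (73 + 368)/2 = 220.5.
Deadweight loss = ½ · (303 - 220.5) · (467 - 368) = ½ · 82.5 · 99 = 4083.75.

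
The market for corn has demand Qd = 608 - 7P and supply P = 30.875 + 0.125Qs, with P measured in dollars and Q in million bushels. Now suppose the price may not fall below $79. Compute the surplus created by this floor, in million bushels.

Rearranging supply gives Qs = 8P - 247. Setting quantity demanded equal to quantity supplied, 608 - 7P = 8P - 247, gives P* = 57 and Q* = 209.
Since 79 > 57, the floor is binding.
At P = 79: Qd = 608 - 7·79 = 55 and Qs = 8·79 - 247 = 385.
Surplus = Qs - Qd = 385 - 55 = 330.

330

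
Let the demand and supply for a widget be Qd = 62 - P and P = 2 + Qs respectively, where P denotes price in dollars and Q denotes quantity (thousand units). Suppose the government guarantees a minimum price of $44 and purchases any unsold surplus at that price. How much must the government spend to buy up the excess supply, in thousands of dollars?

Rearranging supply gives Qs = P - 2. Setting quantity demanded equal to quantity supplied, 62 - P = P - 2, gives P* = 32 and Q* = 30.
Since 44 > 32, the floor is binding.
At P = 44: Qd = 62 - 44 = 18 and Qs = 44 - 2 = 42.
Surplus = Qs - Qd = 24.
Government expenditure = surplus × support price = 24 × 44 = 1056.

1056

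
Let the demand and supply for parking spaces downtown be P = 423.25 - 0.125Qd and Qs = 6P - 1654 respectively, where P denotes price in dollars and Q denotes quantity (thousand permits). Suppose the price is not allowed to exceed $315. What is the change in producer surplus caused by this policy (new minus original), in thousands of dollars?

-16695

Rearranging demand gives Qd = 3386 - 8P. In a free market, 3386 - 8P = 6P - 1654 gives the equilibrium P* = 360, Q* = 506.
Because the ceiling (315) lies below the market-clearing price, it is binding.
At P = 315: Qd = 3386 - 8·315 = 866 and Qs = 6·315 - 1654 = 236.
Producer surplus without the control is ½ · (360 - 827/3) · 506 = 64009/3.
With the ceiling, producers sell 236 units at 315, so PS = ½ · (315 - 827/3) · 236 = 13924/3.
Change in producer surplus = 13924/3 - 64009/3 = -16695.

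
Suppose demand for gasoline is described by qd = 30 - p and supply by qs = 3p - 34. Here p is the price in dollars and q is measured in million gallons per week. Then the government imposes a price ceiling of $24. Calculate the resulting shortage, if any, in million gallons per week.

0

In a free market, 30 - p = 3p - 34 gives the equilibrium p* = 16, q* = 14.
Since 24 is above p* = 16, the ceiling does not bind and the free-market outcome prevails.
Since the control does not bind, there is no shortage.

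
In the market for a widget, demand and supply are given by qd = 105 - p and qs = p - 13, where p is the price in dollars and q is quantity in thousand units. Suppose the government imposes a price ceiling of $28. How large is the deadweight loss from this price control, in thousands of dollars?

Setting quantity demanded equal to quantity supplied, 105 - p = p - 13, gives p* = 59 and q* = 46.
Because the ceiling (28) lies below the market-clearing price, it is binding.
At p = 28: qd = 105 - 28 = 77 and qs = 28 - 13 = 15.
Quantity traded falls to 15. At q = 15 the demand price is 105 - 15 = 90 and the supply price is 13 + 15 = 28.
Deadweight loss = ½ · (90 - 28) · (46 - 15) = ½ · 62 · 31 = 961.

961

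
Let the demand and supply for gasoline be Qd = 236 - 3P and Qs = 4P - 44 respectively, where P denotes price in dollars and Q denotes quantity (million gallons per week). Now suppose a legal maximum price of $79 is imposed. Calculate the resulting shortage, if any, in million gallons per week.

Equilibrium: 236 - 3P = 4P - 44, so 280 = 7P and P* = 40, Q* = 116.
The ceiling of 79 is above the equilibrium price 40, so it is not binding; the market clears at P* = 40, Q* = 116.
Since the control does not bind, there is no shortage.

0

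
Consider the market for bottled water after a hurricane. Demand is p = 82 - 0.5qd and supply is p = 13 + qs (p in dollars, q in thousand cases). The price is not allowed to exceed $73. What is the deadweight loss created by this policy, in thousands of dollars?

0

Rearranging demand gives qd = 164 - 2p; rearranging supply gives qs = p - 13. Without the control the market clears where 164 - 2p = p - 13, i.e. p* = 59 and q* = 46.
The ceiling of 73 is above the equilibrium price 59, so it is not binding; the market clears at p* = 59, q* = 46.
Since the control does not bind, no trades are prevented and deadweight loss is zero.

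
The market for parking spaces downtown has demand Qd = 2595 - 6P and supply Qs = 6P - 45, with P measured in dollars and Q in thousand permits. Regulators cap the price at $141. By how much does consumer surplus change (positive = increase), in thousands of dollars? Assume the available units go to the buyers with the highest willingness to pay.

Setting quantity demanded equal to quantity supplied, 2595 - 6P = 6P - 45, gives P* = 220 and Q* = 1275.
Since 141 < 220, the ceiling is binding.
At P = 141: Qd = 2595 - 6·141 = 1749 and Qs = 6·141 - 45 = 801.
Consumer surplus without the control is ½ · (432.5 - 220) · 1275 = 135468.75.
With the ceiling, 801 units are sold at 141 (assume they go to the highest-value buyers). The demand price at Q = 801 is 299, so CS = ½ · [(432.5 - 141) + (299 - 141)] · 801 = 180024.75.
Change in consumer surplus = 180024.75 - 135468.75 = 44556.

44556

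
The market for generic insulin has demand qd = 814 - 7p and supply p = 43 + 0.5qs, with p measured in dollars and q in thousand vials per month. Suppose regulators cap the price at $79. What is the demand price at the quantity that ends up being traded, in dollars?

Rearranging supply gives qs = 2p - 86. Equilibrium: 814 - 7p = 2p - 86, so 900 = 9p and p* = 100, q* = 114.
The ceiling of 79 is below the equilibrium price 100, so it binds.
At p = 79: qd = 814 - 7·79 = 261 and qs = 2·79 - 86 = 72.
Only 72 units reach the market. On the demand curve, the marginal buyer's willingness to pay at q = 72 is (814 - 72)/7 = 106.

106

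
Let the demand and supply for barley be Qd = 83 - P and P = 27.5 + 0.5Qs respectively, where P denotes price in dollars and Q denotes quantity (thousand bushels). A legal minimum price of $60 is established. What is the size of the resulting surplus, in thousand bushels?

42

Rearranging supply gives Qs = 2P - 55. In a free market, 83 - P = 2P - 55 gives the equilibrium P* = 46, Q* = 37.
Because the floor (60) lies above the market-clearing price, it is binding.
At P = 60: Qd = 83 - 60 = 23 and Qs = 2·60 - 55 = 65.
Surplus = Qs - Qd = 65 - 23 = 42.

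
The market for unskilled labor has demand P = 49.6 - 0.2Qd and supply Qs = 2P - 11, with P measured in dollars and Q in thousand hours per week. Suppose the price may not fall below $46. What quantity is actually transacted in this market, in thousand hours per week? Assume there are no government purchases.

18

Rearranging demand gives Qd = 248 - 5P. Setting quantity demanded equal to quantity supplied, 248 - 5P = 2P - 11, gives P* = 37 and Q* = 63.
Because the floor (46) lies above the market-clearing price, it is binding.
At P = 46: Qd = 248 - 5·46 = 18 and Qs = 2·46 - 11 = 81.
The quantity actually transacted is the short side, demand: 18.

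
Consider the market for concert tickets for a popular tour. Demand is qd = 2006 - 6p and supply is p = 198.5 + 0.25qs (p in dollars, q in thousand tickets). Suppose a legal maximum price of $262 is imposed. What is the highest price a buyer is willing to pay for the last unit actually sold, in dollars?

292

Rearranging supply gives qs = 4p - 794. In a free market, 2006 - 6p = 4p - 794 gives the equilibrium p* = 280, q* = 326.
Since 262 < 280, the ceiling is binding.
At p = 262: qd = 2006 - 6·262 = 434 and qs = 4·262 - 794 = 254.
Only 254 units reach the market. On the demand curve, the marginal buyer's willingness to pay at q = 254 is (2006 - 254)/6 = 292.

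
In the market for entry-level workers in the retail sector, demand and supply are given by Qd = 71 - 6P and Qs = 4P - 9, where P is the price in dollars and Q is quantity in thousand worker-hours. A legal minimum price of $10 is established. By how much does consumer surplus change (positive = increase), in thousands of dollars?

In a free market, 71 - 6P = 4P - 9 gives the equilibrium P* = 8, Q* = 23.
Since 10 > 8, the floor is binding.
At P = 10: Qd = 71 - 6·10 = 11 and Qs = 4·10 - 9 = 31.
Consumer surplus without the control is ½ · (71/6 - 8) · 23 = 529/12.
With the floor, consumers buy 11 units at 10, so CS = ½ · (71/6 - 10) · 11 = 121/12.
Change in consumer surplus = 121/12 - 529/12 = -34.

-34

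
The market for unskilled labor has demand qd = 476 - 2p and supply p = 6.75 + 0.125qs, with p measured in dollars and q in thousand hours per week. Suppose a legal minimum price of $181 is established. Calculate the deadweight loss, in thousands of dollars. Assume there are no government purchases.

Rearranging supply gives qs = 8p - 54. Equilibrium: 476 - 2p = 8p - 54, so 530 = 10p and p* = 53, q* = 370.
Because the floor (181) lies above the market-clearing price, it is binding.
At p = 181: qd = 476 - 2·181 = 114 and qs = 8·181 - 54 = 1394.
Quantity traded falls to 114. At q = 114 the demand price is (476 - 114)/2 = 181 and the supply price is (54 + 114)/8 = 21.
Deadweight loss = ½ · (181 - 21) · (370 - 114) = ½ · 160 · 256 = 20480.

20480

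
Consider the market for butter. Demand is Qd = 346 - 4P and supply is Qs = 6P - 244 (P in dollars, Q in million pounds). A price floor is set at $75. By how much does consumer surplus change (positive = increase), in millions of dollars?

Without the control the market clears where 346 - 4P = 6P - 244, i.e. P* = 59 and Q* = 110.
The floor of 75 is above the equilibrium price 59, so it binds.
At P = 75: Qd = 346 - 4·75 = 46 and Qs = 6·75 - 244 = 206.
Consumer surplus without the control is ½ · (86.5 - 59) · 110 = 1512.5.
With the floor, consumers buy 46 units at 75, so CS = ½ · (86.5 - 75) · 46 = 264.5.
Change in consumer surplus = 264.5 - 1512.5 = -1248.

-1248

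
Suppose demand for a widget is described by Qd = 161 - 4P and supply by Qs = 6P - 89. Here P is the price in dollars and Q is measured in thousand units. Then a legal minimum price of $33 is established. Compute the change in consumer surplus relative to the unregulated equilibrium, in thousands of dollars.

Without the control the market clears where 161 - 4P = 6P - 89, i.e. P* = 25 and Q* = 61.
The floor of 33 is above the equilibrium price 25, so it binds.
At P = 33: Qd = 161 - 4·33 = 29 and Qs = 6·33 - 89 = 109.
Consumer surplus without the control is ½ · (40.25 - 25) · 61 = 465.125.
With the floor, consumers buy 29 units at 33, so CS = ½ · (40.25 - 33) · 29 = 105.125.
Change in consumer surplus = 105.125 - 465.125 = -360.

-360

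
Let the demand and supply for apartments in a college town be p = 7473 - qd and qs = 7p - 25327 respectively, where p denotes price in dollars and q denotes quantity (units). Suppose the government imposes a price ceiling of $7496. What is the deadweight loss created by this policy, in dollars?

0

Rearranging demand gives qd = 7473 - p. Without the control the market clears where 7473 - p = 7p - 25327, i.e. p* = 4100 and q* = 3373.
Since 7496 is above p* = 4100, the ceiling does not bind and the free-market outcome prevails.
Since the control does not bind, no trades are prevented and deadweight loss is zero.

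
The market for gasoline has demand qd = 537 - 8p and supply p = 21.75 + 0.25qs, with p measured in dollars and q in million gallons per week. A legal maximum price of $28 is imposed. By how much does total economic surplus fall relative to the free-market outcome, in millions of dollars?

Rearranging supply gives qs = 4p - 87. Without the control the market clears where 537 - 8p = 4p - 87, i.e. p* = 52 and q* = 121.
The ceiling of 28 is below the equilibrium price 52, so it binds.
At p = 28: qd = 537 - 8·28 = 313 and qs = 4·28 - 87 = 25.
Quantity traded falls to 25. At q = 25 the demand price is (537 - 25)/8 = 64 and the supply price is (87 + 25)/4 = 28.
Deadweight loss = ½ · (64 - 28) · (121 - 25) = ½ · 36 · 96 = 1728.

1728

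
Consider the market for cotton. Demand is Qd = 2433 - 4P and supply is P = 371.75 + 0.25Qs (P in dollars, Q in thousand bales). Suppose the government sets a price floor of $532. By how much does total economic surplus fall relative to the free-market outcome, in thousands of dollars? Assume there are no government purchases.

Rearranging supply gives Qs = 4P - 1487. In a free market, 2433 - 4P = 4P - 1487 gives the equilibrium P* = 490, Q* = 473.
Because the floor (532) lies above the market-clearing price, it is binding.
At P = 532: Qd = 2433 - 4·532 = 305 and Qs = 4·532 - 1487 = 641.
Quantity traded falls to 305. At Q = 305 the demand price is (2433 - 305)/4 = 532 and the supply price is (1487 + 305)/4 = 448.
Deadweight loss = ½ · (532 - 448) · (473 - 305) = ½ · 84 · 168 = 7056.

7056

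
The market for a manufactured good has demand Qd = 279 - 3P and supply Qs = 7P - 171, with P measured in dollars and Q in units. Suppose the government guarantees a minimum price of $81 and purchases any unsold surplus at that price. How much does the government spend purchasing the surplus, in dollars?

In a free market, 279 - 3P = 7P - 171 gives the equilibrium P* = 45, Q* = 144.
Because the floor (81) lies above the market-clearing price, it is binding.
At P = 81: Qd = 279 - 3·81 = 36 and Qs = 7·81 - 171 = 396.
Surplus = Qs - Qd = 360.
Government expenditure = surplus × support price = 360 × 81 = 29160.

29160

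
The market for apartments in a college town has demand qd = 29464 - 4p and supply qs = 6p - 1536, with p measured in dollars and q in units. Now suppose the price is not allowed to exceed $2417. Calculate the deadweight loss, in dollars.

In a free market, 29464 - 4p = 6p - 1536 gives the equilibrium p* = 3100, q* = 17064.
Because the ceiling (2417) lies below the market-clearing price, it is binding.
At p = 2417: qd = 29464 - 4·2417 = 19796 and qs = 6·2417 - 1536 = 12966.
Quantity traded falls to 12966. At q = 12966 the demand price is (29464 - 12966)/4 = 4124.5 and the supply price is (1536 + 12966)/6 = 2417.
Deadweight loss = ½ · (4124.5 - 2417) · (17064 - 12966) = ½ · 1707.5 · 4098 = 3498667.5.

3498667.5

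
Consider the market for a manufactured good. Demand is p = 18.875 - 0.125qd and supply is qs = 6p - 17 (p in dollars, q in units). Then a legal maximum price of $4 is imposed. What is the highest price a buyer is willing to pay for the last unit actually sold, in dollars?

18

Rearranging demand gives qd = 151 - 8p. Equilibrium: 151 - 8p = 6p - 17, so 168 = 14p and p* = 12, q* = 55.
Since 4 < 12, the ceiling is binding.
At p = 4: qd = 151 - 8·4 = 119 and qs = 6·4 - 17 = 7.
Only 7 units reach the market. On the demand curve, the marginal buyer's willingness to pay at q = 7 is (151 - 7)/8 = 18.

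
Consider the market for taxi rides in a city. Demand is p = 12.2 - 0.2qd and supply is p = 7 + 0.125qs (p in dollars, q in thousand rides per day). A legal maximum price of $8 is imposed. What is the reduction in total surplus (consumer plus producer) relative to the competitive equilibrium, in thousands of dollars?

Rearranging demand gives qd = 61 - 5p; rearranging supply gives qs = 8p - 56. In a free market, 61 - 5p = 8p - 56 gives the equilibrium p* = 9, q* = 16.
Since 8 < 9, the ceiling is binding.
At p = 8: qd = 61 - 5·8 = 21 and qs = 8·8 - 56 = 8.
Quantity traded falls to 8. At q = 8 the demand price is (61 - 8)/5 = 10.6 and the supply price is (56 + 8)/8 = 8.
Deadweight loss = ½ · (10.6 - 8) · (16 - 8) = ½ · 2.6 · 8 = 10.4.

10.4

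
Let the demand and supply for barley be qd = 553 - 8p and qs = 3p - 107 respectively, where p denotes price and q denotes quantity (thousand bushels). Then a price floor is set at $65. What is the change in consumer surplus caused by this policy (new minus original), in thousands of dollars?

In a free market, 553 - 8p = 3p - 107 gives the equilibrium p* = 60, q* = 73.
Because the floor (65) lies above the market-clearing price, it is binding.
At p = 65: qd = 553 - 8·65 = 33 and qs = 3·65 - 107 = 88.
Consumer surplus without the control is ½ · (69.125 - 60) · 73 = 333.0625.
With the floor, consumers buy 33 units at 65, so CS = ½ · (69.125 - 65) · 33 = 68.0625.
Change in consumer surplus = 68.0625 - 333.0625 = -265.

-265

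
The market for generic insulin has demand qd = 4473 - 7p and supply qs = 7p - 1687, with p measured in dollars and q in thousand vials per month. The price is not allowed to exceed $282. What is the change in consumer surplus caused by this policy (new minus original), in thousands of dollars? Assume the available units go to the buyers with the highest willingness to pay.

-42028

Without the control the market clears where 4473 - 7p = 7p - 1687, i.e. p* = 440 and q* = 1393.
The ceiling of 282 is below the equilibrium price 440, so it binds.
At p = 282: qd = 4473 - 7·282 = 2499 and qs = 7·282 - 1687 = 287.
Consumer surplus without the control is ½ · (639 - 440) · 1393 = 138603.5.
With the ceiling, 287 units are sold at 282 (assume they go to the highest-value buyers). The demand price at q = 287 is 598, so CS = ½ · [(639 - 282) + (598 - 282)] · 287 = 96575.5.
Change in consumer surplus = 96575.5 - 138603.5 = -42028.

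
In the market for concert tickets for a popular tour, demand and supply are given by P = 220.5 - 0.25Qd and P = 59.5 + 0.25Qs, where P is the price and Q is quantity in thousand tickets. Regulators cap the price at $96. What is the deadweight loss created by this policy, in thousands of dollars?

7744

Rearranging demand gives Qd = 882 - 4P; rearranging supply gives Qs = 4P - 238. Without the control the market clears where 882 - 4P = 4P - 238, i.e. P* = 140 and Q* = 322.
The ceiling of 96 is below the equilibrium price 140, so it binds.
At P = 96: Qd = 882 - 4·96 = 498 and Qs = 4·96 - 238 = 146.
Quantity traded falls to 146. At Q = 146 the demand price is (882 - 146)/4 = 184 and the supply price is (238 + 146)/4 = 96.
Deadweight loss = ½ · (184 - 96) · (322 - 146) = ½ · 88 · 176 = 7744.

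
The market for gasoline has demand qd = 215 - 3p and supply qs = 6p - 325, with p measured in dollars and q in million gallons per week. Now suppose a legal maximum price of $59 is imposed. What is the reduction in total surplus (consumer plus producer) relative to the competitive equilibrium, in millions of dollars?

Equilibrium: 215 - 3p = 6p - 325, so 540 = 9p and p* = 60, q* = 35.
Since 59 < 60, the ceiling is binding.
At p = 59: qd = 215 - 3·59 = 38 and qs = 6·59 - 325 = 29.
Quantity traded falls to 29. At q = 29 the demand price is (215 - 29)/3 = 62 and the supply price is (325 + 29)/6 = 59.
Deadweight loss = ½ · (62 - 59) · (35 - 29) = ½ · 3 · 6 = 9.

9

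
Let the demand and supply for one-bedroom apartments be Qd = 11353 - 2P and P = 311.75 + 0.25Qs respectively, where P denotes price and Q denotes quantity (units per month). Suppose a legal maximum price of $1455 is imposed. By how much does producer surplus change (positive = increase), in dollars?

Rearranging supply gives Qs = 4P - 1247. In a free market, 11353 - 2P = 4P - 1247 gives the equilibrium P* = 2100, Q* = 7153.
Since 1455 < 2100, the ceiling is binding.
At P = 1455: Qd = 11353 - 2·1455 = 8443 and Qs = 4·1455 - 1247 = 4573.
Producer surplus without the control is ½ · (2100 - 311.75) · 7153 = 6395676.125.
With the ceiling, producers sell 4573 units at 1455, so PS = ½ · (1455 - 311.75) · 4573 = 2614041.125.
Change in producer surplus = 2614041.125 - 6395676.125 = -3781635.

-3781635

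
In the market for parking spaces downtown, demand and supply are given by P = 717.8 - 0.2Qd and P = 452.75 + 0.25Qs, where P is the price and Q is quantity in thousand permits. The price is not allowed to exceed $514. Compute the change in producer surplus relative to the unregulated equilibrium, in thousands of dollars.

-35862

Rearranging demand gives Qd = 3589 - 5P; rearranging supply gives Qs = 4P - 1811. Setting quantity demanded equal to quantity supplied, 3589 - 5P = 4P - 1811, gives P* = 600 and Q* = 589.
Since 514 < 600, the ceiling is binding.
At P = 514: Qd = 3589 - 5·514 = 1019 and Qs = 4·514 - 1811 = 245.
Producer surplus without the control is ½ · (600 - 452.75) · 589 = 43365.125.
With the ceiling, producers sell 245 units at 514, so PS = ½ · (514 - 452.75) · 245 = 7503.125.
Change in producer surplus = 7503.125 - 43365.125 = -35862.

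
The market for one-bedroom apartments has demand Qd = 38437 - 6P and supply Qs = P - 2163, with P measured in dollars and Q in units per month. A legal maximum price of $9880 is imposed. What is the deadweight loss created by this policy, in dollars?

0

Setting quantity demanded equal to quantity supplied, 38437 - 6P = P - 2163, gives P* = 5800 and Q* = 3637.
The ceiling of 9880 is above the equilibrium price 5800, so it is not binding; the market clears at P* = 5800, Q* = 3637.
Since the control does not bind, no trades are prevented and deadweight loss is zero.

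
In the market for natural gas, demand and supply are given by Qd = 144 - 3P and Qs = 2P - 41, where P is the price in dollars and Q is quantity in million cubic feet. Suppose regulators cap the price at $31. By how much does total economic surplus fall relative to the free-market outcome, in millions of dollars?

In a free market, 144 - 3P = 2P - 41 gives the equilibrium P* = 37, Q* = 33.
Since 31 < 37, the ceiling is binding.
At P = 31: Qd = 144 - 3·31 = 51 and Qs = 2·31 - 41 = 21.
Quantity traded falls to 21. At Q = 21 the demand price is (144 - 21)/3 = 41 and the supply price is (41 + 21)/2 = 31.
Deadweight loss = ½ · (41 - 31) · (33 - 21) = ½ · 10 · 12 = 60.

60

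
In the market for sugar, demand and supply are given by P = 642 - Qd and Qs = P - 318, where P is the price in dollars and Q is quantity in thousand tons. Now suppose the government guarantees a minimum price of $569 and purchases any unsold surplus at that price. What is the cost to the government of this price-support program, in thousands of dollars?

101282

Rearranging demand gives Qd = 642 - P. Equilibrium: 642 - P = P - 318, so 960 = 2P and P* = 480, Q* = 162.
The floor of 569 is above the equilibrium price 480, so it binds.
At P = 569: Qd = 642 - 569 = 73 and Qs = 569 - 318 = 251.
Surplus = Qs - Qd = 178.
Government expenditure = surplus × support price = 178 × 569 = 101282.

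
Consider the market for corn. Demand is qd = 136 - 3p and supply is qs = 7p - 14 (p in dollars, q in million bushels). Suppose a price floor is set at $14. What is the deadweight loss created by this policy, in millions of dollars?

0

In a free market, 136 - 3p = 7p - 14 gives the equilibrium p* = 15, q* = 91.
Since 14 is below p* = 15, the floor does not bind and the free-market outcome prevails.
Since the control does not bind, no trades are prevented and deadweight loss is zero.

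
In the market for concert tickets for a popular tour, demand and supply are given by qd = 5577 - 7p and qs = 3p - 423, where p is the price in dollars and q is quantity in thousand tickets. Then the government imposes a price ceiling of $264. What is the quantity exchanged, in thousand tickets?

Equilibrium: 5577 - 7p = 3p - 423, so 6000 = 10p and p* = 600, q* = 1377.
Since 264 < 600, the ceiling is binding.
At p = 264: qd = 5577 - 7·264 = 3729 and qs = 3·264 - 423 = 369.
The quantity actually transacted is the short side, supply: 369.

369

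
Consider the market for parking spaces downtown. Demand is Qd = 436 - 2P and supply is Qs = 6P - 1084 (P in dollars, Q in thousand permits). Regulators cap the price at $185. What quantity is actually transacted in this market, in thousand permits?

Without the control the market clears where 436 - 2P = 6P - 1084, i.e. P* = 190 and Q* = 56.
Because the ceiling (185) lies below the market-clearing price, it is binding.
At P = 185: Qd = 436 - 2·185 = 66 and Qs = 6·185 - 1084 = 26.
The quantity actually transacted is the short side, supply: 26.

26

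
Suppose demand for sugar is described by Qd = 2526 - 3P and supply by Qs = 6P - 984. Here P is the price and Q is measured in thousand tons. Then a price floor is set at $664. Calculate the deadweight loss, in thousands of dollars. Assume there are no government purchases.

168921

Equilibrium: 2526 - 3P = 6P - 984, so 3510 = 9P and P* = 390, Q* = 1356.
The floor of 664 is above the equilibrium price 390, so it binds.
At P = 664: Qd = 2526 - 3·664 = 534 and Qs = 6·664 - 984 = 3000.
Quantity traded falls to 534. At Q = 534 the demand price is (2526 - 534)/3 = 664 and the supply price is (984 + 534)/6 = 253.
Deadweight loss = ½ · (664 - 253) · (1356 - 534) = ½ · 411 · 822 = 168921.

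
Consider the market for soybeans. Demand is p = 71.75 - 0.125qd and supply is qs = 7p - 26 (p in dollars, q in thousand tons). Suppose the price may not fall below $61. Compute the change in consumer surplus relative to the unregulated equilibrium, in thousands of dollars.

Rearranging demand gives qd = 574 - 8p. Without the control the market clears where 574 - 8p = 7p - 26, i.e. p* = 40 and q* = 254.
The floor of 61 is above the equilibrium price 40, so it binds.
At p = 61: qd = 574 - 8·61 = 86 and qs = 7·61 - 26 = 401.
Consumer surplus without the control is ½ · (71.75 - 40) · 254 = 4032.25.
With the floor, consumers buy 86 units at 61, so CS = ½ · (71.75 - 61) · 86 = 462.25.
Change in consumer surplus = 462.25 - 4032.25 = -3570.

-3570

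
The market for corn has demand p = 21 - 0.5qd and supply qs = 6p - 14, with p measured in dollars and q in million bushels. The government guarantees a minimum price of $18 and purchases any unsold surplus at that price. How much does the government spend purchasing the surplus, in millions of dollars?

Rearranging demand gives qd = 42 - 2p. In a free market, 42 - 2p = 6p - 14 gives the equilibrium p* = 7, q* = 28.
Since 18 > 7, the floor is binding.
At p = 18: qd = 42 - 2·18 = 6 and qs = 6·18 - 14 = 94.
Surplus = qs - qd = 88.
Government expenditure = surplus × support price = 88 × 18 = 1584.

1584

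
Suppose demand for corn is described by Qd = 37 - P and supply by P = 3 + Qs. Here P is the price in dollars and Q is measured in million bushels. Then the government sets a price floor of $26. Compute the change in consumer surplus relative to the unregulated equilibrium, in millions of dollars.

-84

Rearranging supply gives Qs = P - 3. Setting quantity demanded equal to quantity supplied, 37 - P = P - 3, gives P* = 20 and Q* = 17.
Because the floor (26) lies above the market-clearing price, it is binding.
At P = 26: Qd = 37 - 26 = 11 and Qs = 26 - 3 = 23.
Consumer surplus without the control is ½ · (37 - 20) · 17 = 144.5.
With the floor, consumers buy 11 units at 26, so CS = ½ · (37 - 26) · 11 = 60.5.
Change in consumer surplus = 60.5 - 144.5 = -84.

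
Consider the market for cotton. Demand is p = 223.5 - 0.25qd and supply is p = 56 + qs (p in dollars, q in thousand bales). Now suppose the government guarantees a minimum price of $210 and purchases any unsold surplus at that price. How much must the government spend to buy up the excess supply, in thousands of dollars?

Rearranging demand gives qd = 894 - 4p; rearranging supply gives qs = p - 56. In a free market, 894 - 4p = p - 56 gives the equilibrium p* = 190, q* = 134.
Because the floor (210) lies above the market-clearing price, it is binding.
At p = 210: qd = 894 - 4·210 = 54 and qs = 210 - 56 = 154.
Surplus = qs - qd = 100.
Government expenditure = surplus × support price = 100 × 210 = 21000.

21000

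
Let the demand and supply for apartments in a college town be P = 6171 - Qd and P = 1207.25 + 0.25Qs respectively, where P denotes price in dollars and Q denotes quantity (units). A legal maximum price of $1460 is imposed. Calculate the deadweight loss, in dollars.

5476000

Rearranging demand gives Qd = 6171 - P; rearranging supply gives Qs = 4P - 4829. In a free market, 6171 - P = 4P - 4829 gives the equilibrium P* = 2200, Q* = 3971.
Because the ceiling (1460) lies below the market-clearing price, it is binding.
At P = 1460: Qd = 6171 - 1460 = 4711 and Qs = 4·1460 - 4829 = 1011.
Quantity traded falls to 1011. At Q = 1011 the demand price is 6171 - 1011 = 5160 and the supply price is (4829 + 1011)/4 = 1460.
Deadweight loss = ½ · (5160 - 1460) · (3971 - 1011) = ½ · 3700 · 2960 = 5476000.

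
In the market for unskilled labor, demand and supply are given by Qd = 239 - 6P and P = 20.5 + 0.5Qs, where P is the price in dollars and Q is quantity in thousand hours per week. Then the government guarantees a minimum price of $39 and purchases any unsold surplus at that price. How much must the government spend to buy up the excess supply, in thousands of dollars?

1248

Rearranging supply gives Qs = 2P - 41. Equilibrium: 239 - 6P = 2P - 41, so 280 = 8P and P* = 35, Q* = 29.
Since 39 > 35, the floor is binding.
At P = 39: Qd = 239 - 6·39 = 5 and Qs = 2·39 - 41 = 37.
Surplus = Qs - Qd = 32.
Government expenditure = surplus × support price = 32 × 39 = 1248.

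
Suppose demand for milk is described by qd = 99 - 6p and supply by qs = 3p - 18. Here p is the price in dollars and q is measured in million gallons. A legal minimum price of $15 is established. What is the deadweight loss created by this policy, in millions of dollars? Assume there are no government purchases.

36

Without the control the market clears where 99 - 6p = 3p - 18, i.e. p* = 13 and q* = 21.
Since 15 > 13, the floor is binding.
At p = 15: qd = 99 - 6·15 = 9 and qs = 3·15 - 18 = 27.
Quantity traded falls to 9. At q = 9 the demand price is (99 - 9)/6 = 15 and the supply price is (18 + 9)/3 = 9.
Deadweight loss = ½ · (15 - 9) · (21 - 9) = ½ · 6 · 12 = 36.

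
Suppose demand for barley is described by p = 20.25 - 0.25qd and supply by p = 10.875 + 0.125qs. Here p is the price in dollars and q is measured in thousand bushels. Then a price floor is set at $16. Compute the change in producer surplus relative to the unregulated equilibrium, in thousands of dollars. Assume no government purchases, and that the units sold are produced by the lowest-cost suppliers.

30

Rearranging demand gives qd = 81 - 4p; rearranging supply gives qs = 8p - 87. Equilibrium: 81 - 4p = 8p - 87, so 168 = 12p and p* = 14, q* = 25.
Because the floor (16) lies above the market-clearing price, it is binding.
At p = 16: qd = 81 - 4·16 = 17 and qs = 8·16 - 87 = 41.
Producer surplus without the control is ½ · (14 - 10.875) · 25 = 39.0625.
With the floor, 17 units are sold at 16. The supply price at q = 17 is 13, so PS = ½ · [(16 - 10.875) + (16 - 13)] · 17 = 69.0625.
Change in producer surplus = 69.0625 - 39.0625 = 30.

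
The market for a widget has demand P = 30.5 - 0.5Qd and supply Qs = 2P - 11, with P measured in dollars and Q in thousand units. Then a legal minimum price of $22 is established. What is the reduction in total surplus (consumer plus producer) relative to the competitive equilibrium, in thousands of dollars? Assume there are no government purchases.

32

Rearranging demand gives Qd = 61 - 2P. In a free market, 61 - 2P = 2P - 11 gives the equilibrium P* = 18, Q* = 25.
The floor of 22 is above the equilibrium price 18, so it binds.
At P = 22: Qd = 61 - 2·22 = 17 and Qs = 2·22 - 11 = 33.
Quantity traded falls to 17. At Q = 17 the demand price is (61 - 17)/2 = 22 and the supply price is (11 + 17)/2 = 14.
Deadweight loss = ½ · (22 - 14) · (25 - 17) = ½ · 8 · 8 = 32.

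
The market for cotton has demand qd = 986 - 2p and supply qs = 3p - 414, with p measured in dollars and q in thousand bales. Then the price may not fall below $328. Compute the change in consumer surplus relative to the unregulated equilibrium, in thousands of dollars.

-18144

Equilibrium: 986 - 2p = 3p - 414, so 1400 = 5p and p* = 280, q* = 426.
Since 328 > 280, the floor is binding.
At p = 328: qd = 986 - 2·328 = 330 and qs = 3·328 - 414 = 570.
Consumer surplus without the control is ½ · (493 - 280) · 426 = 45369.
With the floor, consumers buy 330 units at 328, so CS = ½ · (493 - 328) · 330 = 27225.
Change in consumer surplus = 27225 - 45369 = -18144.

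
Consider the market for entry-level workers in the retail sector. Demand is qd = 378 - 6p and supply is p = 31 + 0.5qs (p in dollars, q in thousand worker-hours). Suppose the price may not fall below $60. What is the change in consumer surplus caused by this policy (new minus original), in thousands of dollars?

Rearranging supply gives qs = 2p - 62. Equilibrium: 378 - 6p = 2p - 62, so 440 = 8p and p* = 55, q* = 48.
Since 60 > 55, the floor is binding.
At p = 60: qd = 378 - 6·60 = 18 and qs = 2·60 - 62 = 58.
Consumer surplus without the control is ½ · (63 - 55) · 48 = 192.
With the floor, consumers buy 18 units at 60, so CS = ½ · (63 - 60) · 18 = 27.
Change in consumer surplus = 27 - 192 = -165.

-165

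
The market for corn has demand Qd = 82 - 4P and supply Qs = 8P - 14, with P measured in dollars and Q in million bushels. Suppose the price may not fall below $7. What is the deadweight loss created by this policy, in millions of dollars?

Without the control the market clears where 82 - 4P = 8P - 14, i.e. P* = 8 and Q* = 50.
Since 7 is below P* = 8, the floor does not bind and the free-market outcome prevails.
Since the control does not bind, no trades are prevented and deadweight loss is zero.

0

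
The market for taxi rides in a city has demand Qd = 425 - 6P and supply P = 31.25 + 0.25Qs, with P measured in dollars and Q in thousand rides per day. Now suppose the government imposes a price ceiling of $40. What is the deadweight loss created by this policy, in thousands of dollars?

Rearranging supply gives Qs = 4P - 125. Equilibrium: 425 - 6P = 4P - 125, so 550 = 10P and P* = 55, Q* = 95.
Since 40 < 55, the ceiling is binding.
At P = 40: Qd = 425 - 6·40 = 185 and Qs = 4·40 - 125 = 35.
Quantity traded falls to 35. At Q = 35 the demand price is (425 - 35)/6 = 65 and the supply price is (125 + 35)/4 = 40.
Deadweight loss = ½ · (65 - 40) · (95 - 35) = ½ · 25 · 60 = 750.

750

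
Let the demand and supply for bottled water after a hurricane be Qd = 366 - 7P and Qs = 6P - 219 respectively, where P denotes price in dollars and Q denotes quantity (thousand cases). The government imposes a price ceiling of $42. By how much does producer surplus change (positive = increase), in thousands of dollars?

Equilibrium: 366 - 7P = 6P - 219, so 585 = 13P and P* = 45, Q* = 51.
Since 42 < 45, the ceiling is binding.
At P = 42: Qd = 366 - 7·42 = 72 and Qs = 6·42 - 219 = 33.
Producer surplus without the control is ½ · (45 - 36.5) · 51 = 216.75.
With the ceiling, producers sell 33 units at 42, so PS = ½ · (42 - 36.5) · 33 = 90.75.
Change in producer surplus = 90.75 - 216.75 = -126.

-126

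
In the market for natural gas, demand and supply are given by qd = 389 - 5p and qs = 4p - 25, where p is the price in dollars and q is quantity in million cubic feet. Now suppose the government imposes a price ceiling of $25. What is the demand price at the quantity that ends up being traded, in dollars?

62.8

In a free market, 389 - 5p = 4p - 25 gives the equilibrium p* = 46, q* = 159.
Since 25 < 46, the ceiling is binding.
At p = 25: qd = 389 - 5·25 = 264 and qs = 4·25 - 25 = 75.
Only 75 units reach the market. On the demand curve, the marginal buyer's willingness to pay at q = 75 is (389 - 75)/5 = 62.8.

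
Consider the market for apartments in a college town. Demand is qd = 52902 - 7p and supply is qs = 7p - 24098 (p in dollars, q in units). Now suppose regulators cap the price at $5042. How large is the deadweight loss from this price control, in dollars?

1468348

Without the control the market clears where 52902 - 7p = 7p - 24098, i.e. p* = 5500 and q* = 14402.
Since 5042 < 5500, the ceiling is binding.
At p = 5042: qd = 52902 - 7·5042 = 17608 and qs = 7·5042 - 24098 = 11196.
Quantity traded falls to 11196. At q = 11196 the demand price is (52902 - 11196)/7 = 5958 and the supply price is (24098 + 11196)/7 = 5042.
Deadweight loss = ½ · (5958 - 5042) · (14402 - 11196) = ½ · 916 · 3206 = 1468348.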